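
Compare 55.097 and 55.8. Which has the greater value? 55.8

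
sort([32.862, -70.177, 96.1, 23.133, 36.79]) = [-70.177, 23.133, 32.862, 36.79, 96.1]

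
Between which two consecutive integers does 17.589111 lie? 17 and 18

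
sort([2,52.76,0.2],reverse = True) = [52.76,2,0.2]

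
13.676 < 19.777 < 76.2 True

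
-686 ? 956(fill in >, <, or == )<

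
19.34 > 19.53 False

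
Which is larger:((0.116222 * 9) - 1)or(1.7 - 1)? (1.7 - 1)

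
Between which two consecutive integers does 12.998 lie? 12 and 13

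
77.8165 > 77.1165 True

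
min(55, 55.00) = 55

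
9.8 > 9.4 True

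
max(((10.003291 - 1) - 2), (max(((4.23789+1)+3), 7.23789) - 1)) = 7.23789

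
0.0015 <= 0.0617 True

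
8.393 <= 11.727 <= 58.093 True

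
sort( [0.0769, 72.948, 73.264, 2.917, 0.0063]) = [0.0063, 0.0769, 2.917, 72.948, 73.264]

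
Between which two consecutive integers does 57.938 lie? 57 and 58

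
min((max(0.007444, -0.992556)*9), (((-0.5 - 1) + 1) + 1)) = 0.066996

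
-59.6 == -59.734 False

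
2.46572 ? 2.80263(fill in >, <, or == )<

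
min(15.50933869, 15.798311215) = 15.50933869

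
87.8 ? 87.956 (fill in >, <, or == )<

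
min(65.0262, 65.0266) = 65.0262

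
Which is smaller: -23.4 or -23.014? -23.4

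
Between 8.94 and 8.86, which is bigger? 8.94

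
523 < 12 False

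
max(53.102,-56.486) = 53.102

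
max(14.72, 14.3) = 14.72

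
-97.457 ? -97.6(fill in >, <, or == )>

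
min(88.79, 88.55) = 88.55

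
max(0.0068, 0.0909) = 0.0909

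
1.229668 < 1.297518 True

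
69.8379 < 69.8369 False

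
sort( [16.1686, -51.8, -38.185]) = [-51.8, -38.185, 16.1686]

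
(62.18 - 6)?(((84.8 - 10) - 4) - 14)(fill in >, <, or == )<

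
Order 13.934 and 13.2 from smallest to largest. 13.2, 13.934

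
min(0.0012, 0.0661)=0.0012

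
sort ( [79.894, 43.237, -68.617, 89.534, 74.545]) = [-68.617, 43.237, 74.545, 79.894, 89.534]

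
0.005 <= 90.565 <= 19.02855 False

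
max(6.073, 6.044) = 6.073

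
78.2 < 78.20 False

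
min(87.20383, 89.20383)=87.20383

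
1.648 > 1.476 True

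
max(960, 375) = 960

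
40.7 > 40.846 False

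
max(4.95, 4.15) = 4.95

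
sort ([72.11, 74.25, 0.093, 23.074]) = [0.093, 23.074, 72.11, 74.25]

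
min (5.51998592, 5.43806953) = 5.43806953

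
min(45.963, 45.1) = 45.1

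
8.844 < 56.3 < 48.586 False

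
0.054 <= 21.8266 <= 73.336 True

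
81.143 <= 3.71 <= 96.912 False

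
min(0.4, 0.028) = 0.028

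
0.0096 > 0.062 False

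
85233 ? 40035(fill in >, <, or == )>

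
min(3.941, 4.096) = 3.941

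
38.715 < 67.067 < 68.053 True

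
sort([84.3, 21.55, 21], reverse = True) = [84.3, 21.55, 21]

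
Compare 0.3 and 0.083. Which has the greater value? 0.3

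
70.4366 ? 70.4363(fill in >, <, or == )>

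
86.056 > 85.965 True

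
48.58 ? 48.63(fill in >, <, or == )<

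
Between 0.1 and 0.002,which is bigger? 0.1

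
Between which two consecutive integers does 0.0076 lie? 0 and 1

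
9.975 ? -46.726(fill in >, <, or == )>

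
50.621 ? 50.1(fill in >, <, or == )>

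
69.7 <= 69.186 False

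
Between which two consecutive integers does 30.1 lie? 30 and 31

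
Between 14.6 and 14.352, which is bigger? 14.6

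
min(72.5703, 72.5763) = 72.5703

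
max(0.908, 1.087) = 1.087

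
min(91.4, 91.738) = 91.4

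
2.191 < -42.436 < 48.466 False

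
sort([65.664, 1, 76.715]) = [1, 65.664, 76.715]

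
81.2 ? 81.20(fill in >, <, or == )==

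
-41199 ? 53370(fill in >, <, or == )<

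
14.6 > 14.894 False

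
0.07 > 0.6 False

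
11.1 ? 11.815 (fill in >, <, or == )<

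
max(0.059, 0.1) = 0.1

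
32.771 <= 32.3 False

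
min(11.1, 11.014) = 11.014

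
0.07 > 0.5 False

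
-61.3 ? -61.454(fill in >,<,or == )>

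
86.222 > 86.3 False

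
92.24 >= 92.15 True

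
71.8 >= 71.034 True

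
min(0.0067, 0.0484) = 0.0067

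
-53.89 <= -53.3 True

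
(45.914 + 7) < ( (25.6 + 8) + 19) False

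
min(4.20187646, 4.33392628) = 4.20187646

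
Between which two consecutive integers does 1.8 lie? 1 and 2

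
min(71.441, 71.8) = 71.441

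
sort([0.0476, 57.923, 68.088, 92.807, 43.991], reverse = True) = [92.807, 68.088, 57.923, 43.991, 0.0476]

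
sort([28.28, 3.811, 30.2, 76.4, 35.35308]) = [3.811, 28.28, 30.2, 35.35308, 76.4]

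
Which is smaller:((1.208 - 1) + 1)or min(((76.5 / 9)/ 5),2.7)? ((1.208 - 1) + 1)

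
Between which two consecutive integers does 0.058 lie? 0 and 1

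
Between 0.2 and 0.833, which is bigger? 0.833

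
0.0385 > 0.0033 True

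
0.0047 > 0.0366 False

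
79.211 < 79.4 True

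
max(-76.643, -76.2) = -76.2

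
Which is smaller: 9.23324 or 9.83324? 9.23324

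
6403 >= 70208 False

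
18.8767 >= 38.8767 False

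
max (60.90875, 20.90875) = 60.90875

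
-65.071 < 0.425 True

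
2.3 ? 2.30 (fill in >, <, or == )==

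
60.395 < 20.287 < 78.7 False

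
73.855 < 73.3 False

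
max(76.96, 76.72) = 76.96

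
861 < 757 False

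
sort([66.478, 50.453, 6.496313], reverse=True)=[66.478, 50.453, 6.496313]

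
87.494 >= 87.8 False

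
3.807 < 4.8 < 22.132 True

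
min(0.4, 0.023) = 0.023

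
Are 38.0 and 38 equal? Yes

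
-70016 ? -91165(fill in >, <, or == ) >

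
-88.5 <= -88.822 False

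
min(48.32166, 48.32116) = 48.32116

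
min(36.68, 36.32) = 36.32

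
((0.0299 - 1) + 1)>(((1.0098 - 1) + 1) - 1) True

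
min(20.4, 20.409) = 20.4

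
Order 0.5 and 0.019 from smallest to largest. 0.019, 0.5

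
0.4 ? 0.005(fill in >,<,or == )>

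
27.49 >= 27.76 False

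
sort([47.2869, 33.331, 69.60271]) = [33.331, 47.2869, 69.60271]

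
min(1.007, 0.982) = 0.982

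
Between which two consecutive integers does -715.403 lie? -716 and -715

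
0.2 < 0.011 False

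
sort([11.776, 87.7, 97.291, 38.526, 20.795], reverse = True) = [97.291, 87.7, 38.526, 20.795, 11.776]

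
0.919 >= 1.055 False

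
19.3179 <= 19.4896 True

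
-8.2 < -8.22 False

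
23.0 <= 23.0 True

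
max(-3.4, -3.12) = -3.12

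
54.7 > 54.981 False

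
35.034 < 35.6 True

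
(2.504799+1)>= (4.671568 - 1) False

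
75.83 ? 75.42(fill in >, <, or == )>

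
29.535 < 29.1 False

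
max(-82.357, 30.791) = 30.791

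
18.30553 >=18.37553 False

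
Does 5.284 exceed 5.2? Yes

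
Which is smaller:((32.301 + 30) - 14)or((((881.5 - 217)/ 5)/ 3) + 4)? ((((881.5 - 217)/ 5)/ 3) + 4)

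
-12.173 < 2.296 True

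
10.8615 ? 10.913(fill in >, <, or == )<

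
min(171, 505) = 171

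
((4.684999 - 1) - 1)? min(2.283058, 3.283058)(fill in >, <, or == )>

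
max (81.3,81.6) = 81.6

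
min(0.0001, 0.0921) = 0.0001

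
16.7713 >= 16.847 False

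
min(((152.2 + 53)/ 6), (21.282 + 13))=34.2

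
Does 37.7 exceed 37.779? No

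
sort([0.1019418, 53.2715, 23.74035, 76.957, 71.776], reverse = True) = [76.957, 71.776, 53.2715, 23.74035, 0.1019418]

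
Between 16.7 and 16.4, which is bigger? 16.7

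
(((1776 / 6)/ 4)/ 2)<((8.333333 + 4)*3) False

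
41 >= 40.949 True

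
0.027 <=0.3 True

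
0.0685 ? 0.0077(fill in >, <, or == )>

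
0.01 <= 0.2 True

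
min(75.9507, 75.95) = 75.95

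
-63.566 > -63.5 False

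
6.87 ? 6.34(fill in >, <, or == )>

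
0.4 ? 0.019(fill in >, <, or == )>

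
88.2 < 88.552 True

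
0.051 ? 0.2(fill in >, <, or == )<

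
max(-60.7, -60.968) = -60.7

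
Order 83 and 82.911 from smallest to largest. 82.911, 83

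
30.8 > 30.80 False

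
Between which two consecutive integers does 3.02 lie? 3 and 4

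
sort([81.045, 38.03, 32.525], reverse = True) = [81.045, 38.03, 32.525]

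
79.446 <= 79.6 True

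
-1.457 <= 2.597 True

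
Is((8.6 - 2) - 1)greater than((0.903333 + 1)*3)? No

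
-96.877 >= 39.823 False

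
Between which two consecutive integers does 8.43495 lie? 8 and 9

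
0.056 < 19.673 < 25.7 True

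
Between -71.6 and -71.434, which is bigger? -71.434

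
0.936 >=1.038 False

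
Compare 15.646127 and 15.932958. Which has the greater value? 15.932958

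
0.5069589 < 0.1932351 False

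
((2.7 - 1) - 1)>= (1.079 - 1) True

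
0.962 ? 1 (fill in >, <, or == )<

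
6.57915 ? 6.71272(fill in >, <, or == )<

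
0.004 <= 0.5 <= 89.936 True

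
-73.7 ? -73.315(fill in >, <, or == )<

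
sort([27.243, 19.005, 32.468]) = [19.005, 27.243, 32.468]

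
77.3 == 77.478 False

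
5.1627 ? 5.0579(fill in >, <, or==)>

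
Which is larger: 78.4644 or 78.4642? 78.4644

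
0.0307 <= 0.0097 False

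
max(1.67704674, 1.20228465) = 1.67704674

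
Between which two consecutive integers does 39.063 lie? 39 and 40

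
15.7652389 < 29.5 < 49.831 True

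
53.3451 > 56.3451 False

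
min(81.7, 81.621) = 81.621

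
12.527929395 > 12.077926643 True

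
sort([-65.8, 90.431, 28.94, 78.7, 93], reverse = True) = [93, 90.431, 78.7, 28.94, -65.8]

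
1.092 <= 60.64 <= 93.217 True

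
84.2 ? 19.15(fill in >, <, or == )>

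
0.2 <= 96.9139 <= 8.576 False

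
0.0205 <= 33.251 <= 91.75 True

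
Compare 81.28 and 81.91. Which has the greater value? 81.91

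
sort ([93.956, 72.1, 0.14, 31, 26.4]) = [0.14, 26.4, 31, 72.1, 93.956]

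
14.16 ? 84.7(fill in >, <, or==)<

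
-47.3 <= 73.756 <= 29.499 False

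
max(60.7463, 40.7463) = 60.7463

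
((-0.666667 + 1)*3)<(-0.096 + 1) False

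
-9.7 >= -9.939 True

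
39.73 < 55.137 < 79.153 True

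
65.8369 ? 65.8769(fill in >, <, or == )<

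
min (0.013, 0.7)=0.013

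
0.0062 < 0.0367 True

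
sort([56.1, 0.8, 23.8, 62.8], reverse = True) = [62.8, 56.1, 23.8, 0.8]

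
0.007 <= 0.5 True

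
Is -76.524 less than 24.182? Yes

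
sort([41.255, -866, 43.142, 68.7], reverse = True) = [68.7, 43.142, 41.255, -866]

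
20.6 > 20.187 True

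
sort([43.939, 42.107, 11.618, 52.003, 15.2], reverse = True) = [52.003, 43.939, 42.107, 15.2, 11.618]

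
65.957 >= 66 False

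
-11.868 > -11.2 False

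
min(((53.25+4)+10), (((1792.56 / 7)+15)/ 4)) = 67.25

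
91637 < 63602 False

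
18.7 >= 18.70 True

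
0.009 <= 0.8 True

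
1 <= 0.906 False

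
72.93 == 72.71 False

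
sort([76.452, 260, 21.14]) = [21.14, 76.452, 260]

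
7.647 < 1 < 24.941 False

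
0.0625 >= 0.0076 True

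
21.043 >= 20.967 True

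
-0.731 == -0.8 False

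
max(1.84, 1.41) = 1.84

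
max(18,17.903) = 18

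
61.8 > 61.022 True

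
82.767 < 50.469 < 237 False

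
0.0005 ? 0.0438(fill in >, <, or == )<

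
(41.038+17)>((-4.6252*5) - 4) True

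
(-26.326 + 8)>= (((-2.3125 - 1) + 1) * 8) True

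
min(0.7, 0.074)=0.074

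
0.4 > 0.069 True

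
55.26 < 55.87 True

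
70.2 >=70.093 True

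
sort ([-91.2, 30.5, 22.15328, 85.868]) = [-91.2, 22.15328, 30.5, 85.868]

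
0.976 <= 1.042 True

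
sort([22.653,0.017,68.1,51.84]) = [0.017,22.653,51.84,68.1]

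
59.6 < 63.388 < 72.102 True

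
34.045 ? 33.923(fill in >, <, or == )>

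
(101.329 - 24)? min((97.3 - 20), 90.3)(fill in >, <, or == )>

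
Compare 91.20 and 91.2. They are equal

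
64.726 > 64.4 True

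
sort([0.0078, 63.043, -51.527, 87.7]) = [-51.527, 0.0078, 63.043, 87.7]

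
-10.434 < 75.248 True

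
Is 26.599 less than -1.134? No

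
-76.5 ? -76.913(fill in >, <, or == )>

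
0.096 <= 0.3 True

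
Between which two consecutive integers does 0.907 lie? 0 and 1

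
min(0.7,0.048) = 0.048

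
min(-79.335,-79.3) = -79.335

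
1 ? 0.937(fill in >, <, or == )>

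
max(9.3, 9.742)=9.742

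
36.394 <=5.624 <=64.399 False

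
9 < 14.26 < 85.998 True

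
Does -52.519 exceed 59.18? No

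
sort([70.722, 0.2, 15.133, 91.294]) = [0.2, 15.133, 70.722, 91.294]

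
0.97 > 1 False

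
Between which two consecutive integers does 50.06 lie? 50 and 51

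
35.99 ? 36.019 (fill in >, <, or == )<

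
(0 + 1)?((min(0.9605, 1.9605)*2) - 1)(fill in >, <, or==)>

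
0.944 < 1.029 True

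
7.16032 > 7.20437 False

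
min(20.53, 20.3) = 20.3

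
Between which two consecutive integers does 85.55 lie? 85 and 86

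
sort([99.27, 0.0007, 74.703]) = [0.0007, 74.703, 99.27]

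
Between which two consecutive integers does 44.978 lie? 44 and 45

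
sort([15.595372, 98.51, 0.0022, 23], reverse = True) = [98.51, 23, 15.595372, 0.0022]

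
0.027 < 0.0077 False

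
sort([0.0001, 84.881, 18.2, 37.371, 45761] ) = [0.0001, 18.2, 37.371, 84.881, 45761]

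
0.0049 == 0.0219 False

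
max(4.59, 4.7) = 4.7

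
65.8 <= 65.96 True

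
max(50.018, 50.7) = 50.7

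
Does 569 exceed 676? No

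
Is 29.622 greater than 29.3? Yes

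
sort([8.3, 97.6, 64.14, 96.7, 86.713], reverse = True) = [97.6, 96.7, 86.713, 64.14, 8.3]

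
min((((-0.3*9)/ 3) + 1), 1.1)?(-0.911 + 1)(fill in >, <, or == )>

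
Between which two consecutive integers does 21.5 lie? 21 and 22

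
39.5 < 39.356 False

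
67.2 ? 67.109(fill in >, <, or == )>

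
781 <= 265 False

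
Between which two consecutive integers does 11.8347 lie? 11 and 12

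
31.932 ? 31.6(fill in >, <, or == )>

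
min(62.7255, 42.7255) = 42.7255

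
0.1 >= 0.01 True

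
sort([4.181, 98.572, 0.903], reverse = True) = [98.572, 4.181, 0.903]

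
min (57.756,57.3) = 57.3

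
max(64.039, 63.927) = 64.039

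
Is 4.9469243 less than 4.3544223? No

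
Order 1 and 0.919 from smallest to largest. 0.919,1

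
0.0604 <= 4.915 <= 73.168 True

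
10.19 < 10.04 False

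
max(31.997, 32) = 32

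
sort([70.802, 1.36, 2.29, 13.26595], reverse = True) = [70.802, 13.26595, 2.29, 1.36]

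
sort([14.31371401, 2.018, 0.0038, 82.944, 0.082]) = [0.0038, 0.082, 2.018, 14.31371401, 82.944]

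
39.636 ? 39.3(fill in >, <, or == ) >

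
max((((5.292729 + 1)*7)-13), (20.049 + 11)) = 31.049103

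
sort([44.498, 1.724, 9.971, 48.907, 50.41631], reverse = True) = [50.41631, 48.907, 44.498, 9.971, 1.724]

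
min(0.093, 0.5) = 0.093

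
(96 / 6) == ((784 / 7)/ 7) True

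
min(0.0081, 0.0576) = 0.0081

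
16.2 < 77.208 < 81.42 True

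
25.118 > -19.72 True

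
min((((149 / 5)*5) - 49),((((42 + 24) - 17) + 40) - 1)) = 88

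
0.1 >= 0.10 True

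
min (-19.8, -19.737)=-19.8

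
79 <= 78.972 False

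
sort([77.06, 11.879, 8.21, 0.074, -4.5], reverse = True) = [77.06, 11.879, 8.21, 0.074, -4.5]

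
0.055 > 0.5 False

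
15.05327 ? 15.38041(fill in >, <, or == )<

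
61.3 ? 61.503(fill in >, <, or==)<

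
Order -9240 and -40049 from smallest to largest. -40049, -9240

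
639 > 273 True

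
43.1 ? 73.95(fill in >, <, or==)<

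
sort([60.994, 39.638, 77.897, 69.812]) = [39.638, 60.994, 69.812, 77.897]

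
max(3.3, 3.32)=3.32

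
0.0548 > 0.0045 True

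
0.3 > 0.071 True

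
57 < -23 False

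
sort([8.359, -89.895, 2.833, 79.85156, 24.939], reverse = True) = [79.85156, 24.939, 8.359, 2.833, -89.895]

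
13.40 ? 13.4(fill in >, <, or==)==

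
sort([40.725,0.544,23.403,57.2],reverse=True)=[57.2,40.725,23.403,0.544]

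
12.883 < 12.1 False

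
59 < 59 False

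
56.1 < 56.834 True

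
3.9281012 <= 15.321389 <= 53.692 True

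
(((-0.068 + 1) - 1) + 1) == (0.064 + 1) False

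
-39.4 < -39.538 False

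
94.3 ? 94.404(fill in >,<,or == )<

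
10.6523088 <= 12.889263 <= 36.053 True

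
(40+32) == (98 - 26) True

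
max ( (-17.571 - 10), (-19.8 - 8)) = -27.571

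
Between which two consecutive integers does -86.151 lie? -87 and -86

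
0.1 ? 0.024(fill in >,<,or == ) >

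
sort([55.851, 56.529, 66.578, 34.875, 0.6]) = [0.6, 34.875, 55.851, 56.529, 66.578]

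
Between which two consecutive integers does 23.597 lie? 23 and 24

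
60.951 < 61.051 True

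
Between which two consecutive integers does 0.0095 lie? 0 and 1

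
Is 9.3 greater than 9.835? No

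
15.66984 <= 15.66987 True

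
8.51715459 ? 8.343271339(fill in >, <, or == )>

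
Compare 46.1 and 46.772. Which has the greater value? 46.772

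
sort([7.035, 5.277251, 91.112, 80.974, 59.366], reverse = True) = [91.112, 80.974, 59.366, 7.035, 5.277251]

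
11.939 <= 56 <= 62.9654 True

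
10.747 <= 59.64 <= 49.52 False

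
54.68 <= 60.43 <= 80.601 True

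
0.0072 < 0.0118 True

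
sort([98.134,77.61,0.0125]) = [0.0125,77.61,98.134]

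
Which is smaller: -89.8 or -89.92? -89.92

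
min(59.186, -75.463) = -75.463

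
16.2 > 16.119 True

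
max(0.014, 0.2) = 0.2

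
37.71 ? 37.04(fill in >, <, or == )>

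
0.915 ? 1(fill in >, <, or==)<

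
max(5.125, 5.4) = 5.4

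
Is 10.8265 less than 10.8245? No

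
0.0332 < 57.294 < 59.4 True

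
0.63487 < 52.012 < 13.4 False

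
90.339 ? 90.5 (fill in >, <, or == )<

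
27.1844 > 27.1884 False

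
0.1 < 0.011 False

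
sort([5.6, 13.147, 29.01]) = [5.6, 13.147, 29.01]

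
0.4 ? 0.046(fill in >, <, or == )>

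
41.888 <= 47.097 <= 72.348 True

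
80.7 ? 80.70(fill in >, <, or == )==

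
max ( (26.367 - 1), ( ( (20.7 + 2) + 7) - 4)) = 25.7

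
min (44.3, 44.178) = 44.178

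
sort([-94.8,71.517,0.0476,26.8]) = [-94.8,0.0476,26.8,71.517]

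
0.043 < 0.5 True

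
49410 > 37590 True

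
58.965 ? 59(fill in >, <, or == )<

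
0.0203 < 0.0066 False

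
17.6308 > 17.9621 False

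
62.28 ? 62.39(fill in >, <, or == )<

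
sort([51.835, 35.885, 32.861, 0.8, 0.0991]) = [0.0991, 0.8, 32.861, 35.885, 51.835]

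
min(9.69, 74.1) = 9.69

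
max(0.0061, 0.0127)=0.0127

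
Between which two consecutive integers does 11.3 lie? 11 and 12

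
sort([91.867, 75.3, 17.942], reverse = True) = [91.867, 75.3, 17.942]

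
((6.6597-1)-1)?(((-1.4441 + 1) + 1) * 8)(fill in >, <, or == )>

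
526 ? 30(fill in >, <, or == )>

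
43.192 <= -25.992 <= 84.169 False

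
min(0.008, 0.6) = 0.008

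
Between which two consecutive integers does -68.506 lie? -69 and -68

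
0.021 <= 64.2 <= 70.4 True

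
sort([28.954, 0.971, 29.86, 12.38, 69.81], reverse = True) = [69.81, 29.86, 28.954, 12.38, 0.971]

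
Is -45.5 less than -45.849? No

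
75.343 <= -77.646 False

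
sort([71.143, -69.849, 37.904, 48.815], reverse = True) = [71.143, 48.815, 37.904, -69.849]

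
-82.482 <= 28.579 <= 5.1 False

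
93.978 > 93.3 True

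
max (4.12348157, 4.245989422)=4.245989422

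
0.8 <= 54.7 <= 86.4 True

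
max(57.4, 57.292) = 57.4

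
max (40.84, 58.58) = 58.58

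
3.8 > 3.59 True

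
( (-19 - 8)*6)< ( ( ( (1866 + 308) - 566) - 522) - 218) True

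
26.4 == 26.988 False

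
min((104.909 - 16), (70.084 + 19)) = 88.909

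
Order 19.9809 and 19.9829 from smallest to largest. 19.9809, 19.9829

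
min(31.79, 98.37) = 31.79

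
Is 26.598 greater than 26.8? No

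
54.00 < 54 False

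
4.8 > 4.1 True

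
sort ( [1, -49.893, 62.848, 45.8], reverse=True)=[62.848, 45.8, 1, -49.893]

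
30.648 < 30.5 False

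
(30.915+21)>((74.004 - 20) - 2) False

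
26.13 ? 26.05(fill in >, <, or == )>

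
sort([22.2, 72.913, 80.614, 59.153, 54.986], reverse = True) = [80.614, 72.913, 59.153, 54.986, 22.2]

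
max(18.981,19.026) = 19.026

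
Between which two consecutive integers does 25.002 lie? 25 and 26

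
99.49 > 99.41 True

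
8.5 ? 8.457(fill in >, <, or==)>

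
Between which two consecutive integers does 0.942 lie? 0 and 1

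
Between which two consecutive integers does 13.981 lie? 13 and 14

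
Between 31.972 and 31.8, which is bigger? 31.972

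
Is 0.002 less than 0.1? Yes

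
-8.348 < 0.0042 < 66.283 True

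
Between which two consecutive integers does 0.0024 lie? 0 and 1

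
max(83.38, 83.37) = 83.38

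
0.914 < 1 True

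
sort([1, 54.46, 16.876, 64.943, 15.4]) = [1, 15.4, 16.876, 54.46, 64.943]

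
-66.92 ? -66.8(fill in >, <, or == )<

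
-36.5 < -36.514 False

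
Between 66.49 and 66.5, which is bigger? 66.5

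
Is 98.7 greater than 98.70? No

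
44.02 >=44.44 False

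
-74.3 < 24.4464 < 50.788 True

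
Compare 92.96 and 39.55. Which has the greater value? 92.96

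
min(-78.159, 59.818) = -78.159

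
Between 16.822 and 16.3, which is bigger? 16.822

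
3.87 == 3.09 False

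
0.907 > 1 False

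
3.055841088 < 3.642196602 True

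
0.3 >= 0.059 True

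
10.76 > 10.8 False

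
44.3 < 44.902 True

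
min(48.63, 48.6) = 48.6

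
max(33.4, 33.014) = 33.4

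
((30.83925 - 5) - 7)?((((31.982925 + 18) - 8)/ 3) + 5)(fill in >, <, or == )<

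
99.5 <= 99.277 False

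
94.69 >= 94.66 True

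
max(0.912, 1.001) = 1.001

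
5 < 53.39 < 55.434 True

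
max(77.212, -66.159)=77.212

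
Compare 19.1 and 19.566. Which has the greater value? 19.566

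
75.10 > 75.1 False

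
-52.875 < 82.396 True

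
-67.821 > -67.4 False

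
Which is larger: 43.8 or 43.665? 43.8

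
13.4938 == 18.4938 False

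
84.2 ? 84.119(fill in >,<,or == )>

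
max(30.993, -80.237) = 30.993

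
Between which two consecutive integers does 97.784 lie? 97 and 98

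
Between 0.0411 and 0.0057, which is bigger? 0.0411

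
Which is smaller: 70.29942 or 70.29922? 70.29922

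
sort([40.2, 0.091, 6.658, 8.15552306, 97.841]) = [0.091, 6.658, 8.15552306, 40.2, 97.841]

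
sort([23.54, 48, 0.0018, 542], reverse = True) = [542, 48, 23.54, 0.0018]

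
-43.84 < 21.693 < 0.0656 False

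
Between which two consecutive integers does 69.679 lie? 69 and 70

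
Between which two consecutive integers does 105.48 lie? 105 and 106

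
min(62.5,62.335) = 62.335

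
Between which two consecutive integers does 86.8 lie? 86 and 87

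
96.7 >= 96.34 True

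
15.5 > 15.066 True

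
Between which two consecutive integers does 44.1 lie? 44 and 45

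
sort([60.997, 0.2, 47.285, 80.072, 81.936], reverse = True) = [81.936, 80.072, 60.997, 47.285, 0.2]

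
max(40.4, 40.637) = 40.637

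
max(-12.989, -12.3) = -12.3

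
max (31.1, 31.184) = 31.184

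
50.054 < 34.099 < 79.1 False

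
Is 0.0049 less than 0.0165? Yes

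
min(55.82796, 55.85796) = 55.82796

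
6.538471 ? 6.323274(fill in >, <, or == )>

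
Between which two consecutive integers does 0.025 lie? 0 and 1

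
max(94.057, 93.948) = 94.057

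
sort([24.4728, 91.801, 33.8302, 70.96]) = [24.4728, 33.8302, 70.96, 91.801]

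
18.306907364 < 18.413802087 True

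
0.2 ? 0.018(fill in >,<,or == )>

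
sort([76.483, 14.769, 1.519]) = [1.519, 14.769, 76.483]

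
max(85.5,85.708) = 85.708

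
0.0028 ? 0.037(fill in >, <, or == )<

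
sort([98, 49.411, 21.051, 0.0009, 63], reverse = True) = [98, 63, 49.411, 21.051, 0.0009]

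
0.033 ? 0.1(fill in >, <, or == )<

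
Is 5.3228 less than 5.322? No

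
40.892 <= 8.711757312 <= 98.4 False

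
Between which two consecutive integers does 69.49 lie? 69 and 70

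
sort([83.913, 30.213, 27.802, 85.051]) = [27.802, 30.213, 83.913, 85.051]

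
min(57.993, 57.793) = 57.793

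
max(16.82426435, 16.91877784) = 16.91877784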